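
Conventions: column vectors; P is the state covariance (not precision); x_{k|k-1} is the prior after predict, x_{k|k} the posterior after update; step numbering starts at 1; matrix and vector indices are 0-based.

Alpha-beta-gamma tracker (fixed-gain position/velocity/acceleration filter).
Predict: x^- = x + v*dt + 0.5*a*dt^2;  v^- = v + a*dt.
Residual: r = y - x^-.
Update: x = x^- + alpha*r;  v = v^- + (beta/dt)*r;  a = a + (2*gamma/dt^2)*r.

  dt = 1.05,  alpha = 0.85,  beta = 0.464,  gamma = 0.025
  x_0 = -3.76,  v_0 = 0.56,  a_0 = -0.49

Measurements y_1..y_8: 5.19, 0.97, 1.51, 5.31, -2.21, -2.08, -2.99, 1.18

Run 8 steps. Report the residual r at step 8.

step 1: x_pred=-3.4421  r=8.6321  x^+=3.8952  v^+=3.8601  a^+=-0.0985
step 2: x_pred=7.8939  r=-6.9239  x^+=2.0086  v^+=0.6969  a^+=-0.4125
step 3: x_pred=2.5129  r=-1.0029  x^+=1.6604  v^+=-0.1795  a^+=-0.4580
step 4: x_pred=1.2195  r=4.0905  x^+=4.6964  v^+=1.1472  a^+=-0.2725
step 5: x_pred=5.7508  r=-7.9608  x^+=-1.0159  v^+=-2.6568  a^+=-0.6335
step 6: x_pred=-4.1548  r=2.0748  x^+=-2.3912  v^+=-2.4052  a^+=-0.5394
step 7: x_pred=-5.2140  r=2.2240  x^+=-3.3236  v^+=-1.9888  a^+=-0.4386
step 8: x_pred=-5.6536  r=6.8336  x^+=0.1550  v^+=0.5705  a^+=-0.1287

resid = 6.8336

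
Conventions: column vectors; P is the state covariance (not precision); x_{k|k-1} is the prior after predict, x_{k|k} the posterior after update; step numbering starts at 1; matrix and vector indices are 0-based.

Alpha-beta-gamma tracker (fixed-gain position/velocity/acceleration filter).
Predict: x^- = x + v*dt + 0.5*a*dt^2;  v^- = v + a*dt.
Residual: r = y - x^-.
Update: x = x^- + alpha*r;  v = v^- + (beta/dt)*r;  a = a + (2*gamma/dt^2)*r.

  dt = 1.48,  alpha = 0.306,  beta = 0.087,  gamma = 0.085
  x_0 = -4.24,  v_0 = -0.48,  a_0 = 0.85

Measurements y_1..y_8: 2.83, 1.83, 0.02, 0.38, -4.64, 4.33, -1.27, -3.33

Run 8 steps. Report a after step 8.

step 1: x_pred=-4.0195  r=6.8495  x^+=-1.9235  v^+=1.1806  a^+=1.3816
step 2: x_pred=1.3369  r=0.4931  x^+=1.4878  v^+=3.2544  a^+=1.4199
step 3: x_pred=7.8593  r=-7.8393  x^+=5.4605  v^+=4.8950  a^+=0.8114
step 4: x_pred=13.5937  r=-13.2137  x^+=9.5503  v^+=5.3191  a^+=-0.2141
step 5: x_pred=17.1882  r=-21.8282  x^+=10.5088  v^+=3.7191  a^+=-1.9082
step 6: x_pred=13.9232  r=-9.5932  x^+=10.9877  v^+=0.3311  a^+=-2.6528
step 7: x_pred=8.5724  r=-9.8424  x^+=5.5606  v^+=-4.1736  a^+=-3.4166
step 8: x_pred=-4.3582  r=1.0282  x^+=-4.0436  v^+=-9.1698  a^+=-3.3368

a_post = -3.3368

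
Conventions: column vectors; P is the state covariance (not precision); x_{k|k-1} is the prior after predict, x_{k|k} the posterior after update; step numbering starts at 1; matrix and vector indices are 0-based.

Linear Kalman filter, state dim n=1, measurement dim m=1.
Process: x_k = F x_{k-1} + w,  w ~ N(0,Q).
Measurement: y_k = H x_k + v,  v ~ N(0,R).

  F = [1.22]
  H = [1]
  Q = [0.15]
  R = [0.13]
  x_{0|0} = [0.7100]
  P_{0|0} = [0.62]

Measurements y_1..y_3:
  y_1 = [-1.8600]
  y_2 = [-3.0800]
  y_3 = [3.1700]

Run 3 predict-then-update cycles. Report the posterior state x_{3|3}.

step 1: x^-=[0.8662]  P^-=[1.0728]  S=[1.2028]  K=[0.8919]  nu=[-2.7262]  x^+=[-1.5654]  P^+=[0.1159]
step 2: x^-=[-1.9097]  P^-=[0.3226]  S=[0.4526]  K=[0.7128]  nu=[-1.1703]  x^+=[-2.7438]  P^+=[0.0927]
step 3: x^-=[-3.3475]  P^-=[0.2879]  S=[0.4179]  K=[0.6889]  nu=[6.5175]  x^+=[1.1426]  P^+=[0.0896]

x_post = [1.1426]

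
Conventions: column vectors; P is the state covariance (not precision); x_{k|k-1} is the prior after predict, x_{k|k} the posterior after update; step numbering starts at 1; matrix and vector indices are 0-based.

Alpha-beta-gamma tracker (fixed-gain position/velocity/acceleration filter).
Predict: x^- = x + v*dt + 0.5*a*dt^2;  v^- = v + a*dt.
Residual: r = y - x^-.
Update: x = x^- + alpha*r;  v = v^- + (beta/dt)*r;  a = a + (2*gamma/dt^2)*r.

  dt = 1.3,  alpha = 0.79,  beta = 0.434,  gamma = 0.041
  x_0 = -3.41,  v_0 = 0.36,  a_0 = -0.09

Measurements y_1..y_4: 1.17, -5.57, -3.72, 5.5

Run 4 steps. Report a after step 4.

step 1: x_pred=-3.0181  r=4.1881  x^+=0.2905  v^+=1.6412  a^+=0.1132
step 2: x_pred=2.5197  r=-8.0897  x^+=-3.8712  v^+=-0.9124  a^+=-0.2793
step 3: x_pred=-5.2933  r=1.5733  x^+=-4.0504  v^+=-0.7502  a^+=-0.2030
step 4: x_pred=-5.1972  r=10.6972  x^+=3.2536  v^+=2.5571  a^+=0.3161

a_post = 0.3161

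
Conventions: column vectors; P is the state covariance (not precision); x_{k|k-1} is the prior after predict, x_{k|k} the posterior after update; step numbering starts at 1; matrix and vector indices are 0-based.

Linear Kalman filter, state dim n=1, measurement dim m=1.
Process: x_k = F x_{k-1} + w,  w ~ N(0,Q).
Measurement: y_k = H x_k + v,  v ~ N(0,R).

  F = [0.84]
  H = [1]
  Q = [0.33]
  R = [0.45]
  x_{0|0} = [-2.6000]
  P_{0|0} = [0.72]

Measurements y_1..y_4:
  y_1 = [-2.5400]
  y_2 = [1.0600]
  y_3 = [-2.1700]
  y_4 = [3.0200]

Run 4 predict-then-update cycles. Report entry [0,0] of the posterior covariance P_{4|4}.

P_post[0,0] = 0.2363

step 1: x^-=[-2.1840]  P^-=[0.8380]  S=[1.2880]  K=[0.6506]  nu=[-0.3560]  x^+=[-2.4156]  P^+=[0.2928]
step 2: x^-=[-2.0291]  P^-=[0.5366]  S=[0.9866]  K=[0.5439]  nu=[3.0891]  x^+=[-0.3490]  P^+=[0.2447]
step 3: x^-=[-0.2932]  P^-=[0.5027]  S=[0.9527]  K=[0.5277]  nu=[-1.8768]  x^+=[-1.2835]  P^+=[0.2374]
step 4: x^-=[-1.0781]  P^-=[0.4975]  S=[0.9475]  K=[0.5251]  nu=[4.0981]  x^+=[1.0737]  P^+=[0.2363]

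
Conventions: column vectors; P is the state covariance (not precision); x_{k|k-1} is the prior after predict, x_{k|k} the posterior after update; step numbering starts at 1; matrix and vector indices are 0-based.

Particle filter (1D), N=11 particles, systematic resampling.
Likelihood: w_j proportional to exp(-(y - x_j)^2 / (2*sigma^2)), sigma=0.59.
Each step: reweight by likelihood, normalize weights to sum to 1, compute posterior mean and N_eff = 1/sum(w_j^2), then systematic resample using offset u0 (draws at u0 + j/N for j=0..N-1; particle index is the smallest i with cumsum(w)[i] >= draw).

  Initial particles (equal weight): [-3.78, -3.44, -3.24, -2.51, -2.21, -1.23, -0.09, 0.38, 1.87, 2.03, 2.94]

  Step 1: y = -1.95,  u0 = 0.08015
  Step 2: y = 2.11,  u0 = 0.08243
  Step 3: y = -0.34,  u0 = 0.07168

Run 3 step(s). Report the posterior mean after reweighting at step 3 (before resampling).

post_mean = -1.2300

step 1: w=[0.0038, 0.0190, 0.0423, 0.2940, 0.4186, 0.2191, 0.0032, 0.0002, 0.0000, 0.0000, 0.0000]  mean=-2.1490  Neff=3.2075  idx=[3, 3, 3, 3, 4, 4, 4, 4, 5, 5, 5]
step 2: w=[0.0000, 0.0000, 0.0000, 0.0000, 0.0000, 0.0000, 0.0000, 0.0000, 0.3333, 0.3333, 0.3333]  mean=-1.2300  Neff=3.0002  idx=[8, 8, 8, 9, 9, 9, 9, 10, 10, 10, 10]
step 3: w=[0.0909, 0.0909, 0.0909, 0.0909, 0.0909, 0.0909, 0.0909, 0.0909, 0.0909, 0.0909, 0.0909]  mean=-1.2300  Neff=11.0000  idx=[0, 1, 2, 3, 4, 5, 6, 7, 8, 9, 10]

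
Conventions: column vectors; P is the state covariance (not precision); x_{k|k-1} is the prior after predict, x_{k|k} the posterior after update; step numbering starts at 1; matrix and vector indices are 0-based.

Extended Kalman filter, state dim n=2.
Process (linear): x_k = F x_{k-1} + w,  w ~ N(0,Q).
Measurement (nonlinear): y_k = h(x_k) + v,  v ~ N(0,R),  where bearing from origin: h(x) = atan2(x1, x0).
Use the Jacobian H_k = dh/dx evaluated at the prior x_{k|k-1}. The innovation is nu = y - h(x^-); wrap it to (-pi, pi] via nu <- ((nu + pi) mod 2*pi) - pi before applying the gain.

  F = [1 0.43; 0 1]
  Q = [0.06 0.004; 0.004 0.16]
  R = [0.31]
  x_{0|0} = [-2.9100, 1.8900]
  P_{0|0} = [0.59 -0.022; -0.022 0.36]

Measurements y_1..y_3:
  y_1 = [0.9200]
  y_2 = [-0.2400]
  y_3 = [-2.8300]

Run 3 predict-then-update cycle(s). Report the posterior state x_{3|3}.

step 1: x^-=[-2.0973, 1.8900]  P^-=[0.6976 0.1368; 0.1368 0.5200]  H_jac=[-0.2371 -0.2631]  S=[0.4023]  K=[-0.5007; -0.4207]  nu=[-1.4881]  x^+=[-1.3522, 2.5161]  P^+=[0.5968 0.0521; 0.0521 0.4488]
step 2: x^-=[-0.2703, 2.5161]  P^-=[0.7845 0.2490; 0.2490 0.6088]  H_jac=[-0.3929 -0.0422]  S=[0.4405]  K=[-0.7237; -0.2805]  nu=[-1.9178]  x^+=[1.1176, 3.0540]  P^+=[0.5539 0.1596; 0.1596 0.5741]
step 3: x^-=[2.4309, 3.0540]  P^-=[0.8573 0.4105; 0.4105 0.7341]  H_jac=[-0.2004 0.1595]  S=[0.3369]  K=[-0.3157; 0.1034]  nu=[2.5547]  x^+=[1.6244, 3.3183]  P^+=[0.8237 0.4215; 0.4215 0.7305]

x_post = [1.6244, 3.3183]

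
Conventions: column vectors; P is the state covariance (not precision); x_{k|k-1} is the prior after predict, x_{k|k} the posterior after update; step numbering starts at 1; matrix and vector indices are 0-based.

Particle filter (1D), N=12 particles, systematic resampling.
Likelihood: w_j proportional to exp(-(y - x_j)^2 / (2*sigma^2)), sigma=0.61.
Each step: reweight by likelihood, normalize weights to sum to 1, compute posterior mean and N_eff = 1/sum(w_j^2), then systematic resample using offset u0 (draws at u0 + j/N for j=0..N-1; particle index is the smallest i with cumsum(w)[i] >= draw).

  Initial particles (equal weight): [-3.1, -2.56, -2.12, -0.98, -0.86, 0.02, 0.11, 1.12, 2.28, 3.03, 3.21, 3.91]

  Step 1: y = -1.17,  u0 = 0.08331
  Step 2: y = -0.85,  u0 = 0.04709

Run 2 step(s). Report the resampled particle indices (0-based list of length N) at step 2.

step 1: w=[0.0027, 0.0302, 0.1204, 0.3856, 0.3557, 0.0604, 0.0448, 0.0004, 0.0000, 0.0000, 0.0000, 0.0000]  mean=-1.0180  Neff=3.3757  idx=[2, 3, 3, 3, 3, 3, 4, 4, 4, 4, 5, 7]
step 2: w=[0.0122, 0.1043, 0.1043, 0.1043, 0.1043, 0.1043, 0.1067, 0.1067, 0.1067, 0.1067, 0.0386, 0.0006]  mean=-0.9029  Neff=9.8392  idx=[1, 2, 2, 3, 4, 5, 6, 6, 7, 8, 9, 10]

resampled_idx = [1, 2, 2, 3, 4, 5, 6, 6, 7, 8, 9, 10]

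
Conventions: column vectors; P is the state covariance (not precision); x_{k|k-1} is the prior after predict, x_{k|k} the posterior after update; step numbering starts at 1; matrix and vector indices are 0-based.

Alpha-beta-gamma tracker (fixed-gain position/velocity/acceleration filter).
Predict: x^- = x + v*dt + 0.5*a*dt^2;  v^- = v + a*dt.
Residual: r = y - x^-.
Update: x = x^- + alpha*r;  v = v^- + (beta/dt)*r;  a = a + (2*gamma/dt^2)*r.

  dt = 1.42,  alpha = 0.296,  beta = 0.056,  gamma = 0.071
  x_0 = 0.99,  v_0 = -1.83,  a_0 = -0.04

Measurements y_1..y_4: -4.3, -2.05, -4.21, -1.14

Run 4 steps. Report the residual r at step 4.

step 1: x_pred=-1.6489  r=-2.6511  x^+=-2.4336  v^+=-1.9913  a^+=-0.2267
step 2: x_pred=-5.4899  r=3.4399  x^+=-4.4717  v^+=-2.1776  a^+=0.0156
step 3: x_pred=-7.5482  r=3.3382  x^+=-6.5601  v^+=-2.0239  a^+=0.2506
step 4: x_pred=-9.1813  r=8.0413  x^+=-6.8011  v^+=-1.3508  a^+=0.8169

resid = 8.0413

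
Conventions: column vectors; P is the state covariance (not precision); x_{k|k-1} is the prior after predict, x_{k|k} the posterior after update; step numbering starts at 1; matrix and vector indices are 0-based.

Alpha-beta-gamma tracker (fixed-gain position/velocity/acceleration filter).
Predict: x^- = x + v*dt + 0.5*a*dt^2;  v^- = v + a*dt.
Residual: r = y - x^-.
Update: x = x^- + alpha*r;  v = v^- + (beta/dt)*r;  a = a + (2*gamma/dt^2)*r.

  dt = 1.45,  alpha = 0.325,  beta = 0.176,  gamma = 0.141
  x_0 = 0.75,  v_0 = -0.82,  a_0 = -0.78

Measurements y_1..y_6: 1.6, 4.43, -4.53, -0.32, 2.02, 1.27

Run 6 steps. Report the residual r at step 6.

step 1: x_pred=-1.2590  r=2.8590  x^+=-0.3298  v^+=-1.6040  a^+=-0.3965
step 2: x_pred=-3.0724  r=7.5024  x^+=-0.6341  v^+=-1.2683  a^+=0.6097
step 3: x_pred=-1.8322  r=-2.6978  x^+=-2.7090  v^+=-0.7117  a^+=0.2479
step 4: x_pred=-3.4803  r=3.1603  x^+=-2.4532  v^+=0.0314  a^+=0.6718
step 5: x_pred=-1.7015  r=3.7215  x^+=-0.4920  v^+=1.4572  a^+=1.1709
step 6: x_pred=2.8518  r=-1.5818  x^+=2.3377  v^+=2.9630  a^+=0.9588

resid = -1.5818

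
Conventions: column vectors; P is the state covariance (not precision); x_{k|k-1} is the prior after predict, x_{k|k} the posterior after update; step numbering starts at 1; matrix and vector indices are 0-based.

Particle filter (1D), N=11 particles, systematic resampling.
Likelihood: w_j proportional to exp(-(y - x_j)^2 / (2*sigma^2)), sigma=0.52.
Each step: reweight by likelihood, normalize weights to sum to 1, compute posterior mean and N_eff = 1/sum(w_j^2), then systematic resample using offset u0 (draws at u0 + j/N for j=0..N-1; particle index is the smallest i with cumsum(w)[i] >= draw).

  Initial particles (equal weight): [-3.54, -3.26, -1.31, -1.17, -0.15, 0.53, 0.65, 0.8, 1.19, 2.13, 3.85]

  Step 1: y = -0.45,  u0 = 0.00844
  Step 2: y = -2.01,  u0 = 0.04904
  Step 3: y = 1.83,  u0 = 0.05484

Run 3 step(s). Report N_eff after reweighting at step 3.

step 1: w=[0.0000, 0.0000, 0.1397, 0.2103, 0.4643, 0.0929, 0.0585, 0.0305, 0.0038, 0.0000, 0.0000]  mean=-0.3825  Neff=3.4208  idx=[2, 2, 3, 3, 4, 4, 4, 4, 4, 5, 6]
step 2: w=[0.2973, 0.2973, 0.1996, 0.1996, 0.0012, 0.0012, 0.0012, 0.0012, 0.0012, 0.0000, 0.0000]  mean=-1.2470  Neff=3.8985  idx=[0, 0, 0, 1, 1, 1, 1, 2, 2, 3, 3]
step 3: w=[0.0376, 0.0376, 0.0376, 0.0376, 0.0376, 0.0376, 0.0376, 0.1842, 0.1842, 0.1842, 0.1842]  mean=-1.2068  Neff=6.8661  idx=[1, 3, 6, 7, 7, 8, 8, 9, 9, 10, 10]

N_eff = 6.8661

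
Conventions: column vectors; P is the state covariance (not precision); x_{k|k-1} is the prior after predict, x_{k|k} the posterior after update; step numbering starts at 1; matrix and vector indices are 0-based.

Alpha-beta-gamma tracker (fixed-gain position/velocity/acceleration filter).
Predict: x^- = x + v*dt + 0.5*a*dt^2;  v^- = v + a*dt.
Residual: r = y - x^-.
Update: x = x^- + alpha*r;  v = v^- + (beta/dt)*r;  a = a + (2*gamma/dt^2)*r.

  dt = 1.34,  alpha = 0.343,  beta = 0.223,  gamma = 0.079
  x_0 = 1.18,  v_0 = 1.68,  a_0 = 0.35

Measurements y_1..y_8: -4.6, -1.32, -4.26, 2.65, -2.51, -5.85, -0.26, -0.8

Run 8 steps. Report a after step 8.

a_post = 1.1717

step 1: x_pred=3.7454  r=-8.3454  x^+=0.8829  v^+=0.7602  a^+=-0.3843
step 2: x_pred=1.5565  r=-2.8765  x^+=0.5699  v^+=-0.2335  a^+=-0.6375
step 3: x_pred=-0.3154  r=-3.9446  x^+=-1.6684  v^+=-1.7442  a^+=-0.9845
step 4: x_pred=-4.8895  r=7.5395  x^+=-2.3035  v^+=-1.8088  a^+=-0.3211
step 5: x_pred=-5.0155  r=2.5055  x^+=-4.1561  v^+=-1.8221  a^+=-0.1007
step 6: x_pred=-6.6881  r=0.8381  x^+=-6.4007  v^+=-1.8175  a^+=-0.0269
step 7: x_pred=-8.8603  r=8.6003  x^+=-5.9104  v^+=-0.4223  a^+=0.7299
step 8: x_pred=-5.8210  r=5.0210  x^+=-4.0988  v^+=1.3913  a^+=1.1717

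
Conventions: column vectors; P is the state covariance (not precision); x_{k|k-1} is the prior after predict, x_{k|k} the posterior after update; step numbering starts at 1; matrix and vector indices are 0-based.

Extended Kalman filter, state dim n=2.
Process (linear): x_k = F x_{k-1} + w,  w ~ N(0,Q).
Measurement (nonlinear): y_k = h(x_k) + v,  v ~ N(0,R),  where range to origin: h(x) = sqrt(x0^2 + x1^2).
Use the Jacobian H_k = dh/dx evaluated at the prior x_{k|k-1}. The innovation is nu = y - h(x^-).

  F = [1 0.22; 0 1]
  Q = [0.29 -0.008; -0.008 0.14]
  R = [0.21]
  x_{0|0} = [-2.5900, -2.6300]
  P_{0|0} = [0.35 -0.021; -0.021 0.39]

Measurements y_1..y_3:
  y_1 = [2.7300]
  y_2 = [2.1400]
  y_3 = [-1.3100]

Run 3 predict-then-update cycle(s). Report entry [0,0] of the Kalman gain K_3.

K[0,0] = -0.5785

step 1: x^-=[-3.1686, -2.6300]  P^-=[0.6496 0.0568; 0.0568 0.5300]  H_jac=[-0.7695 -0.6387]  S=[0.8667]  K=[-0.6186; -0.4410]  nu=[-1.3879]  x^+=[-2.3100, -2.0179]  P^+=[0.3179 -0.1796; -0.1796 0.3614]
step 2: x^-=[-2.7539, -2.0179]  P^-=[0.5464 -0.1081; -0.1081 0.5014]  H_jac=[-0.8066 -0.5911]  S=[0.6376]  K=[-0.5910; -0.3280]  nu=[-1.2741]  x^+=[-2.0009, -1.6000]  P^+=[0.3237 -0.2317; -0.2317 0.4328]
step 3: x^-=[-2.3529, -1.6000]  P^-=[0.5327 -0.1445; -0.1445 0.5728]  H_jac=[-0.8269 -0.5623]  S=[0.6210]  K=[-0.5785; -0.3263]  nu=[-4.1553]  x^+=[0.0508, -0.2442]  P^+=[0.3249 -0.2617; -0.2617 0.5067]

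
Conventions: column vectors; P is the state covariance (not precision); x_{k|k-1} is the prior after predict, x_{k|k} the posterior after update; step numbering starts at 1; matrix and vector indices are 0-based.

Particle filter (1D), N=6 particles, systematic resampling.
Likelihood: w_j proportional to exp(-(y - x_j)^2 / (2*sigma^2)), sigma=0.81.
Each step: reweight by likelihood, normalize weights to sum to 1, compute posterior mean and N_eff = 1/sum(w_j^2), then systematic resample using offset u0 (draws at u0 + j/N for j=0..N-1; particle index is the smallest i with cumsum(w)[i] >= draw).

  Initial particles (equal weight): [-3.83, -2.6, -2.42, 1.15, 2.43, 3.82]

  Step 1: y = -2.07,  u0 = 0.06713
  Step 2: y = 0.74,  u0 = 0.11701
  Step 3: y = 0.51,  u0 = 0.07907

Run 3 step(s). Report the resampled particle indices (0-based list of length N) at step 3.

step 1: w=[0.0521, 0.4453, 0.5024, 0.0002, 0.0000, 0.0000]  mean=-2.5728  Neff=2.2053  idx=[1, 1, 1, 2, 2, 2]
step 2: w=[0.0969, 0.0969, 0.0969, 0.2364, 0.2364, 0.2364]  mean=-2.4723  Neff=5.1059  idx=[1, 2, 3, 4, 5, 5]
step 3: w=[0.0896, 0.0896, 0.2052, 0.2052, 0.2052, 0.2052]  mean=-2.4523  Neff=5.4206  idx=[0, 2, 3, 3, 4, 5]

resampled_idx = [0, 2, 3, 3, 4, 5]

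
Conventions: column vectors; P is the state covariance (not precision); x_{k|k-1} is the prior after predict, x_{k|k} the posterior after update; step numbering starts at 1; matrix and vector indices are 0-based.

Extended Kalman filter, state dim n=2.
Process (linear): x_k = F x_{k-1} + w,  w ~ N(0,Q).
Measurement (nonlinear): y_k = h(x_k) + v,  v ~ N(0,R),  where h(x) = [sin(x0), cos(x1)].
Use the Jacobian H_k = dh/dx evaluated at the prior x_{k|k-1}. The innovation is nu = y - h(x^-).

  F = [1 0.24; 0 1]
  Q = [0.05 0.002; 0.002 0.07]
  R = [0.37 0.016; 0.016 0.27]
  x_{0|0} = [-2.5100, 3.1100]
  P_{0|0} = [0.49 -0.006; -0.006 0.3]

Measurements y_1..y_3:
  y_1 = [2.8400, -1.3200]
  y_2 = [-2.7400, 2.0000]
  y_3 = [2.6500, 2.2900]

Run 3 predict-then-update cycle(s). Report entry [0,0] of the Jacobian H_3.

step 1: x^-=[-1.7636, 3.1100]  P^-=[0.5544 0.0680; 0.0680 0.3700]  H_jac=[-0.1916 0.0000; 0.0000 -0.0316]  S=[0.3904 0.0164; 0.0164 0.2704]  K=[-0.2725 0.0086; -0.0316 -0.0413]  nu=[3.8215, -0.3205]  x^+=[-2.8077, 3.0023]  P^+=[0.5255 0.0645; 0.0645 0.3691]
step 2: x^-=[-2.0871, 3.0023]  P^-=[0.6277 0.1551; 0.1551 0.4391]  H_jac=[-0.4937 0.0000; 0.0000 -0.1388]  S=[0.5230 0.0266; 0.0266 0.2785]  K=[-0.5915 -0.0208; -0.1360 -0.2059]  nu=[-1.8704, 2.9903]  x^+=[-1.0429, 2.6409]  P^+=[0.4440 0.1086; 0.1086 0.4161]
step 3: x^-=[-0.4091, 2.6409]  P^-=[0.5700 0.2104; 0.2104 0.4861]  H_jac=[0.9175 0.0000; 0.0000 -0.4800]  S=[0.8498 -0.0767; -0.0767 0.3820]  K=[0.6025 -0.1435; 0.1752 -0.5757]  nu=[3.0478, 3.1672]  x^+=[0.9726, 1.3516]  P^+=[0.2405 0.0606; 0.0606 0.3180]

H_jac[0,0] = 0.9175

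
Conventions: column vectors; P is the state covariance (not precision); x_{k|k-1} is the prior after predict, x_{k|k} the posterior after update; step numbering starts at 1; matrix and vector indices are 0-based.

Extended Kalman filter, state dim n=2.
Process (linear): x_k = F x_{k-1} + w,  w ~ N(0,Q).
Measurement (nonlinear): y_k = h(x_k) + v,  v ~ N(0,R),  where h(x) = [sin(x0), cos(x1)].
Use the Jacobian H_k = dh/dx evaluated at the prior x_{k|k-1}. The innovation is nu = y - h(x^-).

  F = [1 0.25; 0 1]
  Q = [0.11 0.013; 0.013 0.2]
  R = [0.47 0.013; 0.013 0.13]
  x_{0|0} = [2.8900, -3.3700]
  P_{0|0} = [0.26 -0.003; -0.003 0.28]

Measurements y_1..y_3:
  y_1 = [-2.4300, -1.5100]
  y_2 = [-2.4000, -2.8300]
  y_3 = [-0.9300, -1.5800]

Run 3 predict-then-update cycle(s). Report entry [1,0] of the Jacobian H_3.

H_jac[1,0] = 0.0000

step 1: x^-=[2.0475, -3.3700]  P^-=[0.3860 0.0800; 0.0800 0.4800]  H_jac=[-0.4589 0.0000; 0.0000 -0.2264]  S=[0.5513 0.0213; 0.0213 0.1546]  K=[-0.3185 -0.0733; -0.0396 -0.6975]  nu=[-3.3185, -0.5360]  x^+=[3.1436, -2.8647]  P^+=[0.3283 0.0603; 0.0603 0.4027]
step 2: x^-=[2.4274, -2.8647]  P^-=[0.4936 0.1740; 0.1740 0.6027]  H_jac=[-0.7556 0.0000; 0.0000 0.2734]  S=[0.7518 -0.0230; -0.0230 0.1751]  K=[-0.4898 0.2076; -0.1468 0.9221]  nu=[-3.0550, -1.8681]  x^+=[3.5358, -4.1389]  P^+=[0.3011 0.0754; 0.0754 0.4315]
step 3: x^-=[2.5011, -4.1389]  P^-=[0.4757 0.1963; 0.1963 0.6315]  H_jac=[-0.8018 0.0000; 0.0000 -0.8400]  S=[0.7758 0.1452; 0.1452 0.5756]  K=[-0.4597 -0.1705; -0.0319 -0.9135]  nu=[-1.5276, -1.0375]  x^+=[3.3803, -3.1425]  P^+=[0.2723 0.0335; 0.0335 0.1419]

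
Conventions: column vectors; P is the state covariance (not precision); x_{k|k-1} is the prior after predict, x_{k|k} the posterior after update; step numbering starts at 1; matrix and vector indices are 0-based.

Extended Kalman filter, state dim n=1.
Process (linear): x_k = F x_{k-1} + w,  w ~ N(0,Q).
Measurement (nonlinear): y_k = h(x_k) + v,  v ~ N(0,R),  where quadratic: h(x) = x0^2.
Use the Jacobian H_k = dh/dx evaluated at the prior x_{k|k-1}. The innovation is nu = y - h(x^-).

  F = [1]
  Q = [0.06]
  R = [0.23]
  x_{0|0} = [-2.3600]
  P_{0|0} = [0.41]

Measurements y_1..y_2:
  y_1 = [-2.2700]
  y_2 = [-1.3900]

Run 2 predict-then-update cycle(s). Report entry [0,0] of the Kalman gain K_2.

step 1: x^-=[-2.3600]  P^-=[0.4700]  H_jac=[-4.7200]  S=[10.7008]  K=[-0.2073]  nu=[-7.8396]  x^+=[-0.7348]  P^+=[0.0101]
step 2: x^-=[-0.7348]  P^-=[0.0701]  H_jac=[-1.4695]  S=[0.3814]  K=[-0.2701]  nu=[-1.9299]  x^+=[-0.2135]  P^+=[0.0423]

K[0,0] = -0.2701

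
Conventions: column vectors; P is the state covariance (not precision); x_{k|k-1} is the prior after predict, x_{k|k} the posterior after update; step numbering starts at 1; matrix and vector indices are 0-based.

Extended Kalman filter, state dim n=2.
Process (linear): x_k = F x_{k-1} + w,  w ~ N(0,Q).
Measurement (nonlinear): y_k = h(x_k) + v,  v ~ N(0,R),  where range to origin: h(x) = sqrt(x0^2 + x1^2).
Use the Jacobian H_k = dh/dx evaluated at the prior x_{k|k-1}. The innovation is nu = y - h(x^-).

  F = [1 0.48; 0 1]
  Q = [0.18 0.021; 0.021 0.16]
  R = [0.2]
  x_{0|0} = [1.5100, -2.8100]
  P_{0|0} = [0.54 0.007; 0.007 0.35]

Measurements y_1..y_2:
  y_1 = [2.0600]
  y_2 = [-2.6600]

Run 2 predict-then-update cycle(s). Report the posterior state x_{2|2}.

x_post = [2.9611, 0.2815]

step 1: x^-=[0.1612, -2.8100]  P^-=[0.8074 0.1960; 0.1960 0.5100]  H_jac=[0.0573 -0.9984]  S=[0.6886]  K=[-0.2170; -0.7232]  nu=[-0.7546]  x^+=[0.3250, -2.2643]  P^+=[0.7749 0.0879; 0.0879 0.1499]
step 2: x^-=[-0.7619, -2.2643]  P^-=[1.0739 0.1809; 0.1809 0.3099]  H_jac=[-0.3189 -0.9478]  S=[0.6970]  K=[-0.7374; -0.5042]  nu=[-5.0490]  x^+=[2.9611, 0.2815]  P^+=[0.6949 -0.0782; -0.0782 0.1327]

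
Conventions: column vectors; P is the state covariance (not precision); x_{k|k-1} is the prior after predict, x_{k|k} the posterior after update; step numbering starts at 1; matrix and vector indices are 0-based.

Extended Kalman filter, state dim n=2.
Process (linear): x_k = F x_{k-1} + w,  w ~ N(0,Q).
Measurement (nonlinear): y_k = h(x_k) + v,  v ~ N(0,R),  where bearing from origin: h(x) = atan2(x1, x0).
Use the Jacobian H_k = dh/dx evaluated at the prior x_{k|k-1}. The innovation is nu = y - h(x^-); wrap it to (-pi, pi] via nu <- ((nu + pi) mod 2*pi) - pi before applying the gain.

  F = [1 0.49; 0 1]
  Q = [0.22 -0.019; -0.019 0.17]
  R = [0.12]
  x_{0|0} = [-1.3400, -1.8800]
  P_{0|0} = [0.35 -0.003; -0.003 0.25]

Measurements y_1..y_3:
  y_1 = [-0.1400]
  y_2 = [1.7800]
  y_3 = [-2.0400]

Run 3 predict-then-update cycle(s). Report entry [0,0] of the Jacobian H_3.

H_jac[0,0] = 0.0634

step 1: x^-=[-2.2612, -1.8800]  P^-=[0.6271 0.1005; 0.1005 0.4200]  H_jac=[0.2174 -0.2615]  S=[0.1669]  K=[0.6593; -0.5270]  nu=[2.3080]  x^+=[-0.7396, -3.0964]  P^+=[0.5545 0.1585; 0.1585 0.3736]
step 2: x^-=[-2.2568, -3.0964]  P^-=[1.0196 0.3226; 0.3226 0.5436]  H_jac=[0.2109 -0.1537]  S=[0.1573]  K=[1.0519; -0.0988]  nu=[-2.3026]  x^+=[-4.6789, -2.8689]  P^+=[0.8455 0.3389; 0.3389 0.5421]
step 3: x^-=[-6.0847, -2.8689]  P^-=[1.5278 0.5856; 0.5856 0.7121]  H_jac=[0.0634 -0.1345]  S=[0.1290]  K=[0.1405; -0.4543]  nu=[0.6610]  x^+=[-5.9919, -3.1693]  P^+=[1.5253 0.5938; 0.5938 0.6855]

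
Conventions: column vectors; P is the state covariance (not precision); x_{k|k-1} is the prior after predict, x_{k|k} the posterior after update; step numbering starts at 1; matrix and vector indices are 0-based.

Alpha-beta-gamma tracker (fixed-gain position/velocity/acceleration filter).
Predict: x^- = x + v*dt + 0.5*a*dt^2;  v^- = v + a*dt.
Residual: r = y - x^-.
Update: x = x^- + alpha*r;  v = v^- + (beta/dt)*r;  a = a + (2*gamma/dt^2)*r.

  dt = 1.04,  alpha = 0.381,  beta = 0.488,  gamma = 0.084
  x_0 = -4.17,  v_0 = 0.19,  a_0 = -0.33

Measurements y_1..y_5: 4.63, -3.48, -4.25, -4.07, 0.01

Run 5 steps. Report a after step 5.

step 1: x_pred=-4.1509  r=8.7809  x^+=-0.8054  v^+=3.9671  a^+=1.0339
step 2: x_pred=3.8795  r=-7.3595  x^+=1.0755  v^+=1.5890  a^+=-0.1092
step 3: x_pred=2.6690  r=-6.9190  x^+=0.0329  v^+=-1.7712  a^+=-1.1839
step 4: x_pred=-2.4495  r=-1.6205  x^+=-3.0669  v^+=-3.7629  a^+=-1.4356
step 5: x_pred=-7.7567  r=7.7667  x^+=-4.7976  v^+=-1.6116  a^+=-0.2293

a_post = -0.2293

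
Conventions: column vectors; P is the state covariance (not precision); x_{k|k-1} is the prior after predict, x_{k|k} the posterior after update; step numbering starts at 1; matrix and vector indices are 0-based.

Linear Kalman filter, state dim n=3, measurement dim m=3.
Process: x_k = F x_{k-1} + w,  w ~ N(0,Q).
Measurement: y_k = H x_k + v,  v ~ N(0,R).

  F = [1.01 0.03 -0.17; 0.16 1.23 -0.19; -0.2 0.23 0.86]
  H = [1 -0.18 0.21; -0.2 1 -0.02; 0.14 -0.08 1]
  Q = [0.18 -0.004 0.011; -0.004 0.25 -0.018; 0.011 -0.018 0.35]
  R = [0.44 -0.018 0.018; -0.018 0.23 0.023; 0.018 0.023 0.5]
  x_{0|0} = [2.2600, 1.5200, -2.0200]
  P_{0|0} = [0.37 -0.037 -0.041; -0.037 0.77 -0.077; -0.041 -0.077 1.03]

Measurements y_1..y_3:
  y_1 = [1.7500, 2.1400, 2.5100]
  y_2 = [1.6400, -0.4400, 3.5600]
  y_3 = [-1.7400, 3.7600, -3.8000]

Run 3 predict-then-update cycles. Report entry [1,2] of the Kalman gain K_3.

step 1: x^-=[2.6716, 2.6150, -1.8396]  P^-=[0.6005 0.0969 -0.2534; 0.0969 1.4855 -0.0579; -0.2534 -0.0579 1.1544]  S=[1.0026 -0.3067 0.1063; -0.3067 1.7015 -0.1272; 0.1063 -0.1272 1.6118]  K=[0.5682 0.0812 -0.1409; 0.0896 0.8756 -0.0380; -0.0682 0.0225 0.7033]  nu=[-0.0646, 0.0225, 4.1848]  x^+=[2.0471, 2.4698, 1.1086]  P^+=[0.2760 0.0585 -0.0923; 0.0585 0.2108 0.0114; -0.0923 0.0114 0.3648]
step 2: x^-=[1.9532, 3.1548, 1.1121]  P^-=[0.5074 0.1509 -0.1668; 0.1509 0.6125 -0.0437; -0.1668 -0.0437 0.6729]  S=[0.8758 -0.0752 0.0601; -0.0752 0.8031 -0.0400; 0.0601 -0.0400 1.1436]  K=[0.5258 0.1091 -0.1182; 0.1018 0.7336 -0.0422; -0.0602 -0.0066 0.5739]  nu=[0.0211, -3.1819, 2.4269]  x^+=[1.3305, 0.7202, 2.5247]  P^+=[0.2548 0.0623 -0.0778; 0.0623 0.1785 0.0031; -0.0778 0.0031 0.2969]
step 3: x^-=[0.9362, 0.6190, 2.0708]  P^-=[0.4791 0.1474 -0.1388; 0.1474 0.5650 -0.0477; -0.1388 -0.0477 0.6115]  S=[0.8566 -0.0669 0.0726; -0.0669 0.7562 -0.0445; 0.0726 -0.0445 1.0899]  K=[0.5120 0.1110 -0.1062; 0.1013 0.7158 -0.0438; -0.0498 -0.0146 0.5494]  nu=[-2.9997, 3.3697, -5.9523]  x^+=[0.4066, 2.9879, -1.0993]  P^+=[0.2474 0.0619 -0.0710; 0.0619 0.1742 0.0016; -0.0710 0.0016 0.2835]

K[1,2] = -0.0438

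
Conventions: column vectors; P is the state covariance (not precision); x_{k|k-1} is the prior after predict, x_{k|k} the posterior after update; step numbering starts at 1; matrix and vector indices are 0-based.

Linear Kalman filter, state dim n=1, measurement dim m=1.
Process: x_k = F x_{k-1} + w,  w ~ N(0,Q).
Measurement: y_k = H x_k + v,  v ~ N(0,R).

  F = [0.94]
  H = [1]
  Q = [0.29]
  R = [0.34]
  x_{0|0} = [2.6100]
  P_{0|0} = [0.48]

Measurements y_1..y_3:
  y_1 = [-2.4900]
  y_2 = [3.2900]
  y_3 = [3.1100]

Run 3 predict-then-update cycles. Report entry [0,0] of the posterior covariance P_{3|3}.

P_post[0,0] = 0.1969

step 1: x^-=[2.4534]  P^-=[0.7141]  S=[1.0541]  K=[0.6775]  nu=[-4.9434]  x^+=[-0.8955]  P^+=[0.2303]
step 2: x^-=[-0.8418]  P^-=[0.4935]  S=[0.8335]  K=[0.5921]  nu=[4.1318]  x^+=[1.6046]  P^+=[0.2013]
step 3: x^-=[1.5083]  P^-=[0.4679]  S=[0.8079]  K=[0.5791]  nu=[1.6017]  x^+=[2.4359]  P^+=[0.1969]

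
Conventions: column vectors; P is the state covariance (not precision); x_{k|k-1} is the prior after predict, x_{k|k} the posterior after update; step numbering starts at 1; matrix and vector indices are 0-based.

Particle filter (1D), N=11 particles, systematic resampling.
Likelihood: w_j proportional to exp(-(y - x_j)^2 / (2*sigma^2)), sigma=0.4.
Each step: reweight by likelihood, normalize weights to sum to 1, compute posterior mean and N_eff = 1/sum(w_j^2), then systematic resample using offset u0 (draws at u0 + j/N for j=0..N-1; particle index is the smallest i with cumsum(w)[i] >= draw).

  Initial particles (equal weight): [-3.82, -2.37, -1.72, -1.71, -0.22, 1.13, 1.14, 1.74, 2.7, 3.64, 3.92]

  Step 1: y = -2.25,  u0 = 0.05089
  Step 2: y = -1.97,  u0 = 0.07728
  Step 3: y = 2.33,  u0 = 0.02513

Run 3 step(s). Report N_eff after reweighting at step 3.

step 1: w=[0.0003, 0.5388, 0.2343, 0.2266, 0.0000, 0.0000, 0.0000, 0.0000, 0.0000, 0.0000, 0.0000]  mean=-2.0685  Neff=2.5215  idx=[1, 1, 1, 1, 1, 1, 2, 2, 3, 3, 3]
step 2: w=[0.0786, 0.0786, 0.0786, 0.0786, 0.0786, 0.0786, 0.1066, 0.1066, 0.1050, 0.1050, 0.1050]  mean=-2.0235  Neff=10.7642  idx=[0, 2, 3, 4, 5, 6, 7, 8, 9, 10, 10]
step 3: w=[0.0000, 0.0000, 0.0000, 0.0000, 0.0000, 0.1398, 0.1398, 0.1801, 0.1801, 0.1801, 0.1801]  mean=-1.7128  Neff=5.9233  idx=[5, 5, 6, 7, 7, 8, 8, 9, 9, 10, 10]

N_eff = 5.9233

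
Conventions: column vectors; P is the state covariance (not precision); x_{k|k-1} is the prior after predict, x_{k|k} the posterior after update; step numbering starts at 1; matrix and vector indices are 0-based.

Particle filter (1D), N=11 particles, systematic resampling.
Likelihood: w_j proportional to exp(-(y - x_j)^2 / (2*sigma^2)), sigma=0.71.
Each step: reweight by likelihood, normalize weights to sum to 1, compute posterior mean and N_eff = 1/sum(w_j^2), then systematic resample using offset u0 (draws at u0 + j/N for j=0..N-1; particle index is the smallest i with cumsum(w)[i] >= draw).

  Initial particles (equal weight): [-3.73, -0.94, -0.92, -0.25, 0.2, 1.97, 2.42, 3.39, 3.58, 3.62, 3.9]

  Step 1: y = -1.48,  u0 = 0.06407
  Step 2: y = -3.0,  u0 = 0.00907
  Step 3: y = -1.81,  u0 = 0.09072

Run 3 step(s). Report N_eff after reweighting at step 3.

step 1: w=[0.0037, 0.4226, 0.4135, 0.1258, 0.0343, 0.0000, 0.0000, 0.0000, 0.0000, 0.0000, 0.0000]  mean=-0.8161  Neff=2.7278  idx=[1, 1, 1, 1, 2, 2, 2, 2, 2, 3, 4]
step 2: w=[0.1157, 0.1157, 0.1157, 0.1157, 0.1065, 0.1065, 0.1065, 0.1065, 0.1065, 0.0043, 0.0003]  mean=-0.9260  Neff=9.0667  idx=[0, 0, 1, 2, 3, 4, 4, 5, 6, 7, 8]
step 3: w=[0.0926, 0.0926, 0.0926, 0.0926, 0.0926, 0.0895, 0.0895, 0.0895, 0.0895, 0.0895, 0.0895]  mean=-0.9293  Neff=10.9967  idx=[0, 1, 2, 3, 4, 5, 6, 7, 8, 9, 10]

N_eff = 10.9967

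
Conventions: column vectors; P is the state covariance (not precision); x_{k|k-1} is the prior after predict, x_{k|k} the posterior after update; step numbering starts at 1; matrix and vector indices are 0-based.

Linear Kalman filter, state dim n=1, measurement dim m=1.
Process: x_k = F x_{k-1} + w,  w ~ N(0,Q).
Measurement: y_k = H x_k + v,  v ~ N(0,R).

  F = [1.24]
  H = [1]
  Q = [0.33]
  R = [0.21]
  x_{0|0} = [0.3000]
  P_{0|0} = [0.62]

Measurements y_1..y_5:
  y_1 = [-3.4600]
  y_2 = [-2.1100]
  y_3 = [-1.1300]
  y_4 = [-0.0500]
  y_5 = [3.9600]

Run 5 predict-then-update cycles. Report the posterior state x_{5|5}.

step 1: x^-=[0.3720]  P^-=[1.2833]  S=[1.4933]  K=[0.8594]  nu=[-3.8320]  x^+=[-2.9211]  P^+=[0.1805]
step 2: x^-=[-3.6222]  P^-=[0.6075]  S=[0.8175]  K=[0.7431]  nu=[1.5122]  x^+=[-2.4985]  P^+=[0.1561]
step 3: x^-=[-3.0981]  P^-=[0.5699]  S=[0.7799]  K=[0.7308]  nu=[1.9681]  x^+=[-1.6599]  P^+=[0.1535]
step 4: x^-=[-2.0583]  P^-=[0.5660]  S=[0.7760]  K=[0.7294]  nu=[2.0083]  x^+=[-0.5935]  P^+=[0.1532]
step 5: x^-=[-0.7360]  P^-=[0.5655]  S=[0.7755]  K=[0.7292]  nu=[4.6960]  x^+=[2.6884]  P^+=[0.1531]

x_post = [2.6884]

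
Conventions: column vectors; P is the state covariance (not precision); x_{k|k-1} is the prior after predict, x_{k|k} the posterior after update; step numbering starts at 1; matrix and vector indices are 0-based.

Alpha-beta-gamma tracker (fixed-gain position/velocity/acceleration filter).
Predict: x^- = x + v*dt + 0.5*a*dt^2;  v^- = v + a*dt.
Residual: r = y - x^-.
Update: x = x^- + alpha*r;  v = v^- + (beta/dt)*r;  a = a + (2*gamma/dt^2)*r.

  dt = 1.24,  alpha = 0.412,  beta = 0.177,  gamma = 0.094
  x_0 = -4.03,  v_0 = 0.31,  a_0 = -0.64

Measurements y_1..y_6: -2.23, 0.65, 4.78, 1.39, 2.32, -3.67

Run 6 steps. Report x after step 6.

x_post = 3.0522

step 1: x_pred=-4.1376  r=1.9076  x^+=-3.3517  v^+=-0.2113  a^+=-0.4068
step 2: x_pred=-3.9264  r=4.5764  x^+=-2.0409  v^+=-0.0624  a^+=0.1528
step 3: x_pred=-2.0009  r=6.7809  x^+=0.7928  v^+=1.0949  a^+=0.9819
step 4: x_pred=2.9054  r=-1.5154  x^+=2.2811  v^+=2.0962  a^+=0.7966
step 5: x_pred=5.4927  r=-3.1727  x^+=4.1856  v^+=2.6311  a^+=0.4087
step 6: x_pred=7.7623  r=-11.4323  x^+=3.0522  v^+=1.5059  a^+=-0.9891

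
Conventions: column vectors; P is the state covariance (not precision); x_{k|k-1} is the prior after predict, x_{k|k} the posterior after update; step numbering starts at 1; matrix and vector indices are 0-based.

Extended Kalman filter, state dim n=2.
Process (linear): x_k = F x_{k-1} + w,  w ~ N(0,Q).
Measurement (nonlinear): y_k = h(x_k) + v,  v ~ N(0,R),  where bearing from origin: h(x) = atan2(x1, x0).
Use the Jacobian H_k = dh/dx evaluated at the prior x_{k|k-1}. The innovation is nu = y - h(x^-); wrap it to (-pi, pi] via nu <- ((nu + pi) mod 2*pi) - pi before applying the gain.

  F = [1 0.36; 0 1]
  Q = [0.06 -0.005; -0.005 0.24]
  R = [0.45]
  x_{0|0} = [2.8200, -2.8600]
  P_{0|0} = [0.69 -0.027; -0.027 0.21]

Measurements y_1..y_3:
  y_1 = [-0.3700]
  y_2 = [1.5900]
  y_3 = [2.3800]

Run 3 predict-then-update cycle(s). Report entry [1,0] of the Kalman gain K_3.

K[1,0] = 0.4893

step 1: x^-=[1.7904, -2.8600]  P^-=[0.7578 0.0436; 0.0436 0.4500]  H_jac=[0.2512 0.1573]  S=[0.5124]  K=[0.3849; 0.1595]  nu=[0.6415]  x^+=[2.0373, -2.7577]  P^+=[0.6819 0.0121; 0.0121 0.4370]
step 2: x^-=[1.0445, -2.7577]  P^-=[0.8072 0.1645; 0.1645 0.6770]  H_jac=[0.3171 0.1201]  S=[0.5535]  K=[0.4982; 0.2411]  nu=[2.7987]  x^+=[2.4389, -2.0828]  P^+=[0.6699 0.0980; 0.0980 0.6448]
step 3: x^-=[1.6891, -2.0828]  P^-=[0.8840 0.3251; 0.3251 0.8848]  H_jac=[0.2896 0.2349]  S=[0.6172]  K=[0.5385; 0.4893]  nu=[-3.0138]  x^+=[0.0661, -3.5574]  P^+=[0.7050 0.1625; 0.1625 0.7370]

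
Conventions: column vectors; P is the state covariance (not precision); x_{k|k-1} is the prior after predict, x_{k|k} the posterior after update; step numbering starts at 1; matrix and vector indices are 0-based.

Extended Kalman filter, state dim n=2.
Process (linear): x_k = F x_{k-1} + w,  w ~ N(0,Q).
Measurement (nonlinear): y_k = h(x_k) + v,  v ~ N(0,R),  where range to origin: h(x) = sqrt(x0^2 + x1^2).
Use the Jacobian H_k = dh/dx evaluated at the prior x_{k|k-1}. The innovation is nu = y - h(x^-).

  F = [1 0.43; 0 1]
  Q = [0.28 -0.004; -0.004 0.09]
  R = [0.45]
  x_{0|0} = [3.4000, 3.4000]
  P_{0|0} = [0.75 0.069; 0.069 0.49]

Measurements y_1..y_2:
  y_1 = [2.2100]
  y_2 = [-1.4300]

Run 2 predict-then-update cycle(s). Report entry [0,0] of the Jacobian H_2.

step 1: x^-=[4.8620, 3.4000]  P^-=[1.1799 0.2757; 0.2757 0.5800]  H_jac=[0.8195 0.5731]  S=[1.6919]  K=[0.6649; 0.3300]  nu=[-3.7229]  x^+=[2.3866, 2.1714]  P^+=[0.4319 -0.0955; -0.0955 0.3958]
step 2: x^-=[3.3203, 2.1714]  P^-=[0.7029 0.0706; 0.0706 0.4858]  H_jac=[0.8369 0.5473]  S=[1.1526]  K=[0.5440; 0.2820]  nu=[-5.3973]  x^+=[0.3844, 0.6496]  P^+=[0.3619 -0.1061; -0.1061 0.3941]

H_jac[0,0] = 0.8369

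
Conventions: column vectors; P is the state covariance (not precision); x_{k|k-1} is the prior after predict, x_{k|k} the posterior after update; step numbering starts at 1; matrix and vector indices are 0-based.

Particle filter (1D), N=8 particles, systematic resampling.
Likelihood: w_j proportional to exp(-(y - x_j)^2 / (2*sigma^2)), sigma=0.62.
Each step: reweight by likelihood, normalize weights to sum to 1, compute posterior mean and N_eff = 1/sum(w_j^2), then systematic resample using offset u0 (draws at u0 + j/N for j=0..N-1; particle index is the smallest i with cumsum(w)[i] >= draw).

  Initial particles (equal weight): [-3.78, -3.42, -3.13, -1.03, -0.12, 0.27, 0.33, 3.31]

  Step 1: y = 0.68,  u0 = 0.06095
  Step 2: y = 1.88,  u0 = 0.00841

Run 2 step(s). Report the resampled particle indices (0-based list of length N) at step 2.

resampled_idx = [0, 2, 3, 4, 5, 5, 6, 7]

step 1: w=[0.0000, 0.0000, 0.0000, 0.0105, 0.2058, 0.3802, 0.4034, 0.0001]  mean=0.2004  Neff=2.8592  idx=[4, 4, 5, 5, 5, 6, 6, 6]
step 2: w=[0.0224, 0.0224, 0.1397, 0.1397, 0.1397, 0.1787, 0.1787, 0.1787]  mean=0.2847  Neff=6.4361  idx=[0, 2, 3, 4, 5, 5, 6, 7]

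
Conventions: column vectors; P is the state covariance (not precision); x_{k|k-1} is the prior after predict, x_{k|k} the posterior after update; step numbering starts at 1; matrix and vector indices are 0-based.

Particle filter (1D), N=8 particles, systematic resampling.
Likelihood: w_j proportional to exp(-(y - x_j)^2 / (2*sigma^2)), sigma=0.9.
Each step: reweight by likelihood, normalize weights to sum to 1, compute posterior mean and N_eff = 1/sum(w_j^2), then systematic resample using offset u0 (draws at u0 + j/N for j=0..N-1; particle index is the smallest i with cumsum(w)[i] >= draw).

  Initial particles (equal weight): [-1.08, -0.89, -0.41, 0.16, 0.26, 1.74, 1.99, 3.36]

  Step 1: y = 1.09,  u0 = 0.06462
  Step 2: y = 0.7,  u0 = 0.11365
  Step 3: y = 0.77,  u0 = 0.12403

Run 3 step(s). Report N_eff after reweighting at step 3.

N_eff = 7.4551

step 1: w=[0.0179, 0.0291, 0.0817, 0.1921, 0.2142, 0.2525, 0.1988, 0.0136]  mean=0.8883  Neff=5.1520  idx=[2, 3, 3, 4, 5, 5, 6, 6]
step 2: w=[0.0980, 0.1752, 0.1752, 0.1861, 0.1076, 0.1076, 0.0751, 0.0751]  mean=0.7376  Neff=7.1381  idx=[1, 1, 2, 3, 3, 4, 6, 7]
step 3: w=[0.1460, 0.1460, 0.1460, 0.1564, 0.1564, 0.1027, 0.0733, 0.0733]  mean=0.6218  Neff=7.4551  idx=[0, 1, 2, 3, 4, 4, 6, 7]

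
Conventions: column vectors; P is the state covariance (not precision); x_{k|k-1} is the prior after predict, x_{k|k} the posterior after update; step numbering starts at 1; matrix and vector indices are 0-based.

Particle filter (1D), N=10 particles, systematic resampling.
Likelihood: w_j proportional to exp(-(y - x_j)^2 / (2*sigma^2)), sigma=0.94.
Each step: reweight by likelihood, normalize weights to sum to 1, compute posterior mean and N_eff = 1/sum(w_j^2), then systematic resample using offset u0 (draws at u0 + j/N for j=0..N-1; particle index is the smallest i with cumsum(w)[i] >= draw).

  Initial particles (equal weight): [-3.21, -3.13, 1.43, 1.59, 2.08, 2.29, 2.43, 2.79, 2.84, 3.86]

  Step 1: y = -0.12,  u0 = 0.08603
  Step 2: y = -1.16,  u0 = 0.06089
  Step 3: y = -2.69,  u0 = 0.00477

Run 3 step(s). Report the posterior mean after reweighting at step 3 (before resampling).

post_mean = 1.4567

step 1: w=[0.0075, 0.0099, 0.4272, 0.3180, 0.1075, 0.0622, 0.0420, 0.0138, 0.0117, 0.0002]  mean=1.6022  Neff=3.3189  idx=[2, 2, 2, 2, 3, 3, 3, 4, 5, 7]
step 2: w=[0.1659, 0.1659, 0.1659, 0.1659, 0.1023, 0.1023, 0.1023, 0.0194, 0.0088, 0.0011]  mean=1.5008  Neff=7.0421  idx=[0, 0, 1, 2, 2, 3, 3, 4, 5, 6]
step 3: w=[0.1190, 0.1190, 0.1190, 0.1190, 0.1190, 0.1190, 0.1190, 0.0556, 0.0556, 0.0556]  mean=1.4567  Neff=9.2219  idx=[0, 0, 1, 2, 3, 4, 5, 5, 6, 8]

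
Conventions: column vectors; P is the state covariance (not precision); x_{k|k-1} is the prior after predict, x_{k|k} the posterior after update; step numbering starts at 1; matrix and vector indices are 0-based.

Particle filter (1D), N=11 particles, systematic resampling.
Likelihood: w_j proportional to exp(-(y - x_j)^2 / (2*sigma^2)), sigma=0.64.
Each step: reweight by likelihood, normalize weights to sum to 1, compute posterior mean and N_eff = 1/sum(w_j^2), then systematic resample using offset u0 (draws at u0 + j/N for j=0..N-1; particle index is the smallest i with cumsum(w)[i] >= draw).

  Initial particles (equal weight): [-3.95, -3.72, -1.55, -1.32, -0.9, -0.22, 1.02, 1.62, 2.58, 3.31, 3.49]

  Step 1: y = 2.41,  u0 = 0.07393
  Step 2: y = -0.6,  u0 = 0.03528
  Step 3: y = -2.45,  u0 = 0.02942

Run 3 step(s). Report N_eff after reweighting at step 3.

N_eff = 11.0000

step 1: w=[0.0000, 0.0000, 0.0000, 0.0000, 0.0000, 0.0001, 0.0442, 0.2182, 0.4511, 0.1739, 0.1125]  mean=2.5307  Neff=3.3787  idx=[7, 7, 7, 8, 8, 8, 8, 8, 9, 10, 10]
step 2: w=[0.3323, 0.3323, 0.3323, 0.0006, 0.0006, 0.0006, 0.0006, 0.0006, 0.0000, 0.0000, 0.0000]  mean=1.6229  Neff=3.0179  idx=[0, 0, 0, 0, 1, 1, 1, 2, 2, 2, 2]
step 3: w=[0.0909, 0.0909, 0.0909, 0.0909, 0.0909, 0.0909, 0.0909, 0.0909, 0.0909, 0.0909, 0.0909]  mean=1.6200  Neff=11.0000  idx=[0, 1, 2, 3, 4, 5, 6, 7, 8, 9, 10]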